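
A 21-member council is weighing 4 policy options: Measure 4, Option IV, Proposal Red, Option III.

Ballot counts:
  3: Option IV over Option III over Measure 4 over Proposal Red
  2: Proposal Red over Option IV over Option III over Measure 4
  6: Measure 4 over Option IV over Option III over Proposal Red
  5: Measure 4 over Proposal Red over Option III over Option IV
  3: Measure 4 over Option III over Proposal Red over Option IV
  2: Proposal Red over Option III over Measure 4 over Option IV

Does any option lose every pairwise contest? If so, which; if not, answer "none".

Head-to-head results (21 council members):
Measure 4 vs Option IV: Measure 4 preferred on 6+5+3+2 = 16 ballots; Measure 4 wins 16–5.
Measure 4 vs Proposal Red: 17 to 4, Measure 4.
Measure 4 vs Option III: Measure 4, 14–7.
Option IV vs Proposal Red: Option IV is ranked higher on 3+6 = 9 ballots, Proposal Red on 12. Proposal Red wins 12–9.
Option IV vs Option III: Option IV preferred on 3+2+6 = 11 ballots; Option IV wins 11–10.
Proposal Red–Option III: Option III 12–9.
Each option has at least one pairwise win (Measure 4 beats Option IV; Option IV beats Option III; Proposal Red beats Option IV; Option III beats Proposal Red) — no Condorcet loser.

none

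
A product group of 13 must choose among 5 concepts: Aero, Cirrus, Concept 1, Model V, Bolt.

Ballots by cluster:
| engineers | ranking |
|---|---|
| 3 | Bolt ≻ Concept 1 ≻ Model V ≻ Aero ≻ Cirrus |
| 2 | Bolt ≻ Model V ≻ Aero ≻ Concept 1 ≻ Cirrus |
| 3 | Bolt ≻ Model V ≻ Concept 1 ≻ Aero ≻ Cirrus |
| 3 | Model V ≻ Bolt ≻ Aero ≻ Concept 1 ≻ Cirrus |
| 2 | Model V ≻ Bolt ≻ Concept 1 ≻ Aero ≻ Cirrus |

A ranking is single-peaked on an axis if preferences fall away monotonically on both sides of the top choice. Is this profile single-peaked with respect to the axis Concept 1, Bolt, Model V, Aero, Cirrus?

Axis positions: Concept 1=1, Bolt=2, Model V=3, Aero=4, Cirrus=5.
Cluster 1 (peak Bolt at position 2): ranking walks positions 2-1-3-4-5, expanding outward from the peak — single-peaked.
Cluster 2 (peak Bolt at position 2): ranking walks positions 2-3-4-1-5, expanding outward from the peak — single-peaked.
Cluster 3 (peak Bolt at position 2): ranking walks positions 2-3-1-4-5, expanding outward from the peak — single-peaked.
Cluster 4 (peak Model V at position 3): ranking walks positions 3-2-4-1-5, expanding outward from the peak — single-peaked.
Cluster 5 (peak Model V at position 3): ranking walks positions 3-2-1-4-5, expanding outward from the peak — single-peaked.
Every ranking is single-peaked on this axis.

yes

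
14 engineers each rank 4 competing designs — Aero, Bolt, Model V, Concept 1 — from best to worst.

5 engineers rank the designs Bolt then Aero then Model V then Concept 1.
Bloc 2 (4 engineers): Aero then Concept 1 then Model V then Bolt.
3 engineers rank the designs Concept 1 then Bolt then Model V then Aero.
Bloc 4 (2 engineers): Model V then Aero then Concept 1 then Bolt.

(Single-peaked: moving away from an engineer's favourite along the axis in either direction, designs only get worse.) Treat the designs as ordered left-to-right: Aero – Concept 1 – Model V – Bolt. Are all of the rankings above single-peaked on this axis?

Axis positions: Aero=1, Concept 1=2, Model V=3, Bolt=4.
Bloc 1: ranking walks positions 4-1-3-2; Aero is ranked above Model V even though Model V lies between Aero and the peak Bolt on the axis — preferences dip and rise again. Not single-peaked.
Bloc 2 (peak Aero at position 1): ranking walks positions 1-2-3-4, expanding outward from the peak — single-peaked.
Bloc 3: ranking walks positions 2-4-3-1; Bolt is ranked above Model V even though Model V lies between Bolt and the peak Concept 1 on the axis — preferences dip and rise again. Not single-peaked.
Bloc 4: ranking walks positions 3-1-2-4; Aero is ranked above Concept 1 even though Concept 1 lies between Aero and the peak Model V on the axis — preferences dip and rise again. Not single-peaked.
Bloc 1 violates single-peakedness, so the profile is not single-peaked on this axis.

no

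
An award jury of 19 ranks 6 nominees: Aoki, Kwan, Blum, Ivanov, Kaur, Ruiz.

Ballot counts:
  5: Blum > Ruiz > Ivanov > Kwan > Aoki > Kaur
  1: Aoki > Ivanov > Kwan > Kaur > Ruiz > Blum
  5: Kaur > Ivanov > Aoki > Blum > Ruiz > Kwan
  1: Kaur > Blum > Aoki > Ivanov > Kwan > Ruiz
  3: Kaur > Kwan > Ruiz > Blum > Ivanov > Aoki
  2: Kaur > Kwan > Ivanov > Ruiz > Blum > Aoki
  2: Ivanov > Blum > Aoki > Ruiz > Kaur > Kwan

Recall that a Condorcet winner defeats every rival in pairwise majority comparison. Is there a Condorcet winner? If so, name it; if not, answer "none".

Pairwise majorities:
Aoki vs Kwan: Kwan wins 10–9.
Aoki–Blum: Blum 13–6.
Aoki vs Ivanov: Ivanov wins 17–2.
Aoki–Kaur: Kaur 11–8.
Aoki vs Ruiz: Ruiz, 10–9.
Kwan vs Blum: Blum wins 13–6.
Kwan vs Ivanov: Ivanov wins 14–5.
Kwan vs Kaur: Kaur wins 13–6.
Kwan vs Ruiz: Ruiz, 12–7.
Blum vs Ivanov: Ivanov, 10–9.
Blum vs Kaur: Kaur wins 12–7.
Blum vs Ruiz: Blum, 13–6.
Ivanov–Kaur: Kaur 11–8.
Ivanov vs Ruiz: Ivanov wins 11–8.
Kaur vs Ruiz: Kaur, 12–7.
Kaur wins every pairwise contest, so Kaur is the Condorcet winner.

Kaur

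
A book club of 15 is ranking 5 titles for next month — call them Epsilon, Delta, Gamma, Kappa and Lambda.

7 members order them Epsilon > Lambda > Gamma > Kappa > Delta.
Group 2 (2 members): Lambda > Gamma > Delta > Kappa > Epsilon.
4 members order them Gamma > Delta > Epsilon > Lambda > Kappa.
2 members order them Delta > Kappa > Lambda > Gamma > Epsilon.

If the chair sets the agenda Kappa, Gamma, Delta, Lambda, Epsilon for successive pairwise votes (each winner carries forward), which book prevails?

Epsilon

Round 1: Kappa vs Gamma — 2–13, Gamma advances.
Round 2: Gamma vs Delta — 13–2, Gamma advances.
Round 3: Gamma vs Lambda — 4–11, Lambda advances.
Round 4: Lambda vs Epsilon — 4–11, Epsilon advances.
Epsilon survives the agenda.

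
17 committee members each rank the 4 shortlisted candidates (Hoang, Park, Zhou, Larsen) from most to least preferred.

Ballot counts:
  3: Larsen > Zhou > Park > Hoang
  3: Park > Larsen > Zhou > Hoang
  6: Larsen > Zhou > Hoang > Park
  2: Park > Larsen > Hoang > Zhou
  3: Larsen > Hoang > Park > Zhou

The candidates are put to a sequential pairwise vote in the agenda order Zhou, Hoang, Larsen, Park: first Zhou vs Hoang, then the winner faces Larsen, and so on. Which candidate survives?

Larsen

Round 1: Zhou vs Hoang — 12–5, Zhou advances.
Round 2: Zhou vs Larsen — 0–17, Larsen advances.
Round 3: Larsen vs Park — 12–5, Larsen advances.
Larsen survives the agenda.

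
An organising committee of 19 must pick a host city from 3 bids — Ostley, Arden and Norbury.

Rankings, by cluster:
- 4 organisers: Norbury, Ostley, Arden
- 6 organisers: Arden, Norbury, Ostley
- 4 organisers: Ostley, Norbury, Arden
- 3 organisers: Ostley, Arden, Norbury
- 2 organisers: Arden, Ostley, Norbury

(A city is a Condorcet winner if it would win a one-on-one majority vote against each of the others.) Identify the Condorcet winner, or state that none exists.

none

Head-to-head results (19 organisers):
Ostley vs Arden: Ostley is ranked higher on 4+4+3 = 11 ballots, Arden on 8. Ostley wins 11–8.
Ostley vs Norbury: Ostley preferred on 4+3+2 = 9 ballots; Norbury wins 10–9.
Arden vs Norbury: Arden is ranked higher on 6+3+2 = 11 ballots, Norbury on 8. Arden wins 11–8.
No city is unbeaten: Ostley loses to Norbury; Arden loses to Ostley; Norbury loses to Arden. In particular Ostley → Arden → Norbury → Ostley is a majority cycle — no Condorcet winner exists.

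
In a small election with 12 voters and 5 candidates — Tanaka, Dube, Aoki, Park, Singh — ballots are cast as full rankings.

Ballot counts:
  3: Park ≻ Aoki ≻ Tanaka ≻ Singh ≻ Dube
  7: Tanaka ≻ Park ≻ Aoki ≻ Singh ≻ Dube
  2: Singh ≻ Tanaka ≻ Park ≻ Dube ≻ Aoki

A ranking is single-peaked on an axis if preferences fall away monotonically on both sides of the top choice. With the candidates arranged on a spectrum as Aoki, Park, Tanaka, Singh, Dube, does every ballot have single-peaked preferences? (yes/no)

Axis positions: Aoki=1, Park=2, Tanaka=3, Singh=4, Dube=5.
Faction 1 (peak Park at position 2): ranking walks positions 2-1-3-4-5, expanding outward from the peak — single-peaked.
Faction 2 (peak Tanaka at position 3): ranking walks positions 3-2-1-4-5, expanding outward from the peak — single-peaked.
Faction 3 (peak Singh at position 4): ranking walks positions 4-3-2-5-1, expanding outward from the peak — single-peaked.
Every ranking is single-peaked on this axis.

yes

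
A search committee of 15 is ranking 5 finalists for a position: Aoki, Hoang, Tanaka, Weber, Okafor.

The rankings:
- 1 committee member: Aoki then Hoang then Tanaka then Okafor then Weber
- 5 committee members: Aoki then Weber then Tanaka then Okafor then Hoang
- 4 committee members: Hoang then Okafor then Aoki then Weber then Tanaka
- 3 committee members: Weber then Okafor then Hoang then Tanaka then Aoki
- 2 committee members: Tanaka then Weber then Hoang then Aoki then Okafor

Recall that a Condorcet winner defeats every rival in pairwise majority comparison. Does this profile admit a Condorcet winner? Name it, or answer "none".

none

Check each pair by majority over 15 ballots:
Aoki–Hoang: Hoang 9–6.
Aoki vs Tanaka: Aoki wins 10–5.
Aoki vs Weber: Aoki, 10–5.
Aoki–Okafor: Aoki 8–7.
Hoang–Tanaka: Hoang 8–7.
Hoang vs Weber: Weber, 10–5.
Hoang vs Okafor: Okafor wins 8–7.
Tanaka vs Weber: Weber wins 12–3.
Tanaka vs Okafor: Tanaka, 8–7.
Weber vs Okafor: Weber wins 10–5.
No candidate is unbeaten: Aoki loses to Hoang; Hoang loses to Weber; Tanaka loses to Aoki; Weber loses to Aoki; Okafor loses to Aoki. In particular Aoki beats Weber beats Hoang beats Aoki is a majority cycle — no Condorcet winner exists.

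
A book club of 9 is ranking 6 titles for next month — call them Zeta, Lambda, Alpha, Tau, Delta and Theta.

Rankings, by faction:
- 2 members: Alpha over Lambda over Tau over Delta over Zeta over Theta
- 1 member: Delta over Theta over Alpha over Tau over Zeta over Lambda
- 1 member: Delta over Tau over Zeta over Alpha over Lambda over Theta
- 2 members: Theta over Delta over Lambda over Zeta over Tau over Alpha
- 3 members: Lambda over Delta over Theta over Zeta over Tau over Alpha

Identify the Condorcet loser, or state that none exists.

Pairwise majorities:
Zeta vs Lambda: Lambda, 7–2.
Zeta vs Alpha: 6 to 3, Zeta.
Zeta vs Tau: Zeta is ranked higher on 2+3 = 5 ballots, Tau on 4. Zeta wins 5–4.
Zeta–Delta: Delta 9–0.
Zeta vs Theta: Zeta preferred on 2+1 = 3 ballots; Theta wins 6–3.
Lambda vs Alpha: Lambda, 5–4.
Lambda vs Tau: Lambda preferred on 2+2+3 = 7 ballots; Lambda wins 7–2.
Lambda vs Delta: Lambda, 5–4.
Lambda vs Theta: Lambda wins 6–3.
Alpha vs Tau: 2+1 = 3 for Alpha, 6 for Tau — Tau by 6–3.
Alpha vs Delta: 2 for Alpha, 7 for Delta — Delta by 7–2.
Alpha vs Theta: 2+1 = 3 for Alpha, 6 for Theta — Theta by 6–3.
Tau vs Delta: 2 to 7, Delta.
Tau vs Theta: Theta wins 6–3.
Delta vs Theta: Delta is ranked higher on 2+1+1+3 = 7 ballots, Theta on 2. Delta wins 7–2.
Alpha loses to every other book — it is the Condorcet loser.

Alpha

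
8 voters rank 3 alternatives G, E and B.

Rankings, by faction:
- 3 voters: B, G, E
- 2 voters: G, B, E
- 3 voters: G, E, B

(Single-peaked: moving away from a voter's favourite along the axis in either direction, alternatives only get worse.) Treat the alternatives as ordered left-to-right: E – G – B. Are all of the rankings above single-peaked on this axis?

Axis positions: E=1, G=2, B=3.
Faction 1 (peak B at position 3): ranking walks positions 3-2-1, expanding outward from the peak — single-peaked.
Faction 2 (peak G at position 2): ranking walks positions 2-3-1, expanding outward from the peak — single-peaked.
Faction 3 (peak G at position 2): ranking walks positions 2-1-3, expanding outward from the peak — single-peaked.
Every ranking is single-peaked on this axis.

yes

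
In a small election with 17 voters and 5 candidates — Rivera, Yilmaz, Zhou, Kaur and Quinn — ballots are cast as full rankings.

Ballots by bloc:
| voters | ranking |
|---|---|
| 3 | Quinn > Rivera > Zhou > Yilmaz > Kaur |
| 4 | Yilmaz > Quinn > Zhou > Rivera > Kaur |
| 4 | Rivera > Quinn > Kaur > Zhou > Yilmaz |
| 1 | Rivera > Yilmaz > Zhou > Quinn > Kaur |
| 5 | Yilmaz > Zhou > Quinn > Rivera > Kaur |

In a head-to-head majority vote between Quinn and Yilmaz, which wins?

Ballots ranking Quinn above Yilmaz: 3 + 4 = 7.
Ballots ranking Yilmaz above Quinn: 17 − 7 = 10.
Yilmaz wins the head-to-head 10–7.

Yilmaz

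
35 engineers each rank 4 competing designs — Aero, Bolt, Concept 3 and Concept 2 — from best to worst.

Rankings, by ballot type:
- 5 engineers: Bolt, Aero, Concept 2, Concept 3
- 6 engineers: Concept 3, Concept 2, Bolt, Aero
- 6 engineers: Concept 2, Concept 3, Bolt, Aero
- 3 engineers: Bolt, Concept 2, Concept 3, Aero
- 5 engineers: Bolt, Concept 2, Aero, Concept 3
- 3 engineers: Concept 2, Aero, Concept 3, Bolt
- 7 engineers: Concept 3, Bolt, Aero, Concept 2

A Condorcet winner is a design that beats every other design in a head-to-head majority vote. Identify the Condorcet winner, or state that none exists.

none

Check each pair by majority over 35 ballots:
Aero vs Bolt: Aero is ranked higher on 3 ballots, Bolt on 32. Bolt wins 32–3.
Aero vs Concept 3: Aero preferred on 5+5+3 = 13 ballots; Concept 3 wins 22–13.
Aero vs Concept 2: Concept 2 wins 23–12.
Bolt vs Concept 3: Concept 3 wins 22–13.
Bolt vs Concept 2: Bolt is ranked higher on 5+3+5+7 = 20 ballots, Concept 2 on 15. Bolt wins 20–15.
Concept 3–Concept 2: Concept 2 22–13.
No design is unbeaten: Aero loses to Bolt; Bolt loses to Concept 3; Concept 3 loses to Concept 2; Concept 2 loses to Bolt. In particular Bolt beats Concept 2 beats Concept 3 beats Bolt is a majority cycle — no Condorcet winner exists.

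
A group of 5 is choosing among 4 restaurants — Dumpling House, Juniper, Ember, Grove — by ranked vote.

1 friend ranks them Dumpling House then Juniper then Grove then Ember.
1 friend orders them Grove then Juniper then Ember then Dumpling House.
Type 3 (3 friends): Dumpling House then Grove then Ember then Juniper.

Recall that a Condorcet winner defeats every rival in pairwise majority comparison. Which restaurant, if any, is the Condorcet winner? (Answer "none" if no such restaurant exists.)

Dumpling House

Pairwise majorities:
Dumpling House vs Juniper: 1+3 = 4 for Dumpling House, 1 for Juniper — Dumpling House by 4–1.
Dumpling House vs Ember: Dumpling House wins 4–1.
Dumpling House vs Grove: 1+3 = 4 for Dumpling House, 1 for Grove — Dumpling House by 4–1.
Juniper vs Ember: Ember wins 3–2.
Juniper vs Grove: Juniper preferred on 1 ballot; Grove wins 4–1.
Ember vs Grove: 0 to 5, Grove.
Only Dumpling House has no losses; Dumpling House is the Condorcet winner.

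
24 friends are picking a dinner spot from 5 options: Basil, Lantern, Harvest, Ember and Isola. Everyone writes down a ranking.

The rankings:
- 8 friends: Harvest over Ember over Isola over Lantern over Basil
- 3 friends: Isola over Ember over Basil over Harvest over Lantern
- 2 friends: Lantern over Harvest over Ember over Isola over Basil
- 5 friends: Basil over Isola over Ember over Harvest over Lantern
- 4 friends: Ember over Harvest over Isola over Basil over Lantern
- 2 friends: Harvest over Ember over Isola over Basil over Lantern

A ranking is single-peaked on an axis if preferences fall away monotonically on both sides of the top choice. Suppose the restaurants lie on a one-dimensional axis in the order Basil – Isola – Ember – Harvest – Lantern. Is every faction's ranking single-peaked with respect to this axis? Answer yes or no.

Axis positions: Basil=1, Isola=2, Ember=3, Harvest=4, Lantern=5.
Faction 1 (peak Harvest at position 4): ranking walks positions 4-3-2-5-1, expanding outward from the peak — single-peaked.
Faction 2 (peak Isola at position 2): ranking walks positions 2-3-1-4-5, expanding outward from the peak — single-peaked.
Faction 3 (peak Lantern at position 5): ranking walks positions 5-4-3-2-1, expanding outward from the peak — single-peaked.
Faction 4 (peak Basil at position 1): ranking walks positions 1-2-3-4-5, expanding outward from the peak — single-peaked.
Faction 5 (peak Ember at position 3): ranking walks positions 3-4-2-1-5, expanding outward from the peak — single-peaked.
Faction 6 (peak Harvest at position 4): ranking walks positions 4-3-2-1-5, expanding outward from the peak — single-peaked.
Every ranking is single-peaked on this axis.

yes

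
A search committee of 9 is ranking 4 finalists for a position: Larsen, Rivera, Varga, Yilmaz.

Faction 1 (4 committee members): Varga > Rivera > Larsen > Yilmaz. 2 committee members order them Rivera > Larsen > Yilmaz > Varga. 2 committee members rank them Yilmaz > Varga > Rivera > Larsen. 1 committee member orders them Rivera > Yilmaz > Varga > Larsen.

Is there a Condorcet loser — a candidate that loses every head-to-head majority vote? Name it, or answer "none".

none

Head-to-head results (9 committee members):
Larsen vs Rivera: Rivera wins 9–0.
Larsen vs Varga: Varga, 7–2.
Larsen vs Yilmaz: 6 to 3, Larsen.
Rivera vs Varga: Varga, 6–3.
Rivera vs Yilmaz: 4+2+1 = 7 for Rivera, 2 for Yilmaz — Rivera by 7–2.
Varga vs Yilmaz: Yilmaz, 5–4.
No candidate is winless: Larsen beats Yilmaz; Rivera beats Larsen; Varga beats Larsen; Yilmaz beats Varga. There is no Condorcet loser.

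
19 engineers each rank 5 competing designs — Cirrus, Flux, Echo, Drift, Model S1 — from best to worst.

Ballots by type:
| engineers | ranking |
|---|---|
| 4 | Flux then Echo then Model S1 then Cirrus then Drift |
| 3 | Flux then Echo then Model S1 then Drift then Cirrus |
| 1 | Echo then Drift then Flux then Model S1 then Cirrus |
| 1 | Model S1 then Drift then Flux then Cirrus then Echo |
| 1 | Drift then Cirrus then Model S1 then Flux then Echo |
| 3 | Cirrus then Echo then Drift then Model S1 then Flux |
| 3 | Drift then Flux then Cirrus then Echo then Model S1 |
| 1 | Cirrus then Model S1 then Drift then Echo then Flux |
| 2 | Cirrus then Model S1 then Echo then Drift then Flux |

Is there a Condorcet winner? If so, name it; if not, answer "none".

none

Head-to-head results (19 engineers):
Cirrus vs Flux: Flux, 12–7.
Cirrus vs Echo: Cirrus wins 11–8.
Cirrus vs Drift: Cirrus, 10–9.
Cirrus–Model S1: Cirrus 10–9.
Flux vs Echo: Flux wins 12–7.
Flux vs Drift: Drift, 12–7.
Flux vs Model S1: Flux, 11–8.
Echo vs Drift: Echo, 13–6.
Echo–Model S1: Echo 14–5.
Drift vs Model S1: Model S1 wins 11–8.
Every design loses at least once (Cirrus loses to Flux; Flux loses to Drift; Echo loses to Cirrus; Drift loses to Cirrus; Model S1 loses to Cirrus). The majority relation contains the cycle Cirrus > Drift > Flux > Cirrus, so there is no Condorcet winner.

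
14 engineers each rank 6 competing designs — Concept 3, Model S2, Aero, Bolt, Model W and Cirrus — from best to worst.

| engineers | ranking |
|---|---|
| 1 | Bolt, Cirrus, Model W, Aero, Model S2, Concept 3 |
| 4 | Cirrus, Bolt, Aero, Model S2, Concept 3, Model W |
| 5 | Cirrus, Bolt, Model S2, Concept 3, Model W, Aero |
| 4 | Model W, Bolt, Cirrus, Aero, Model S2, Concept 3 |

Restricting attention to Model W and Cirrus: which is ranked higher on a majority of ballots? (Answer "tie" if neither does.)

Cirrus

Ballots ranking Model W above Cirrus: 4.
Ballots ranking Cirrus above Model W: 14 − 4 = 10.
Cirrus wins the head-to-head 10–4.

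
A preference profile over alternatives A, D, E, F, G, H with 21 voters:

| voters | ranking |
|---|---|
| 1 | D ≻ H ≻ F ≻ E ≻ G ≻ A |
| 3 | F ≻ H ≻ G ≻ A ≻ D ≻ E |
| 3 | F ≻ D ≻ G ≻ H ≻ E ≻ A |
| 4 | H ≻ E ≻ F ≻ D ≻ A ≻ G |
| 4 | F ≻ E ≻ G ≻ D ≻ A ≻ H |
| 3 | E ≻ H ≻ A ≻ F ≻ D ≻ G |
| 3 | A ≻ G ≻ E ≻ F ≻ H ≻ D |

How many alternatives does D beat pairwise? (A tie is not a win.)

D against each rival (21 voters):
D vs A: D preferred on 1+3+4+4 = 12 ballots; D wins 12–9.
D vs E: 7 to 14, E.
D vs F: F wins 20–1.
D vs G: D, 11–10.
D vs H: 8 to 13, H.
D beats A, G; loses to E, F, H — 2 pairwise wins.

2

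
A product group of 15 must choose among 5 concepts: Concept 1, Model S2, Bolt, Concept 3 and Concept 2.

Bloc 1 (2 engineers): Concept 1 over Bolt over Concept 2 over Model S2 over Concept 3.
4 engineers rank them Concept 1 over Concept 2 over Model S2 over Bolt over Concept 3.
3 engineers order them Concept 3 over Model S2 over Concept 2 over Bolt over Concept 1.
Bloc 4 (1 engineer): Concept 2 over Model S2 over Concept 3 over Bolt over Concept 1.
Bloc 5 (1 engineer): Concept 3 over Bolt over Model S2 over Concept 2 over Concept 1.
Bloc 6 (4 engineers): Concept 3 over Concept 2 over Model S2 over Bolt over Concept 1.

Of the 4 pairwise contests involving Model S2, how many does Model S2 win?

2

Model S2 against each rival (15 engineers):
Model S2 vs Concept 1: Model S2 preferred on 3+1+1+4 = 9 ballots; Model S2 wins 9–6.
Model S2 vs Bolt: 12 to 3, Model S2.
Model S2 vs Concept 3: Model S2 is ranked higher on 2+4+1 = 7 ballots, Concept 3 on 8. Concept 3 wins 8–7.
Model S2 vs Concept 2: Concept 2, 11–4.
Model S2 beats Concept 1, Bolt; loses to Concept 3, Concept 2 — 2 pairwise wins.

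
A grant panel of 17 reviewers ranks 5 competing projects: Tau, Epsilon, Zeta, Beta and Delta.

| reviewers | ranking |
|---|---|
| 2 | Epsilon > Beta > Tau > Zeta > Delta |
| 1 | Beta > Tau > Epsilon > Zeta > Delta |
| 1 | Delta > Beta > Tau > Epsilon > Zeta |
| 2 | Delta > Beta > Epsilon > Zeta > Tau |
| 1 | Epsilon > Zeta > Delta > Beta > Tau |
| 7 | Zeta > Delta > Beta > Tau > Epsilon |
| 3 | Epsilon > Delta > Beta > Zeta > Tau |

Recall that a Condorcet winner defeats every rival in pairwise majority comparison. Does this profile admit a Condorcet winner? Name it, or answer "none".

none

Head-to-head results (17 reviewers):
Tau vs Epsilon: Tau wins 9–8.
Tau vs Zeta: Zeta wins 13–4.
Tau vs Beta: Beta wins 17–0.
Tau vs Delta: Delta, 14–3.
Epsilon–Zeta: Epsilon 10–7.
Epsilon vs Beta: Beta, 11–6.
Epsilon vs Delta: Delta wins 10–7.
Zeta vs Beta: Beta, 9–8.
Zeta vs Delta: Zeta, 11–6.
Beta vs Delta: Delta wins 14–3.
Each project drops at least one matchup (Tau loses to Zeta; Epsilon loses to Tau; Zeta loses to Epsilon; Beta loses to Delta; Delta loses to Zeta); the cycle Tau → Epsilon → Zeta → Tau rules out a Condorcet winner.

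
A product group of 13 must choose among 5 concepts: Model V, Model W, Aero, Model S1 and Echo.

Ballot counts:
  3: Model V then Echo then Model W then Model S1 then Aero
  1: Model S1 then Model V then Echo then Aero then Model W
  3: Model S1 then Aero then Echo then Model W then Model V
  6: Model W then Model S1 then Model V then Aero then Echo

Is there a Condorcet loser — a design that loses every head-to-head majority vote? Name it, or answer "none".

none

Head-to-head results (13 engineers):
Model V vs Model W: 3+1 = 4 for Model V, 9 for Model W — Model W by 9–4.
Model V vs Aero: Model V wins 10–3.
Model V vs Model S1: Model V is ranked higher on 3 ballots, Model S1 on 10. Model S1 wins 10–3.
Model V vs Echo: Model V wins 10–3.
Model W vs Aero: Model W, 9–4.
Model W–Model S1: Model W 9–4.
Model W vs Echo: Echo, 7–6.
Aero vs Model S1: Model S1, 13–0.
Aero vs Echo: 9 to 4, Aero.
Model S1 vs Echo: 1+3+6 = 10 for Model S1, 3 for Echo — Model S1 by 10–3.
Every design wins at least one matchup (Model V beats Aero; Model W beats Model V; Aero beats Echo; Model S1 beats Model V; Echo beats Model W), so there is no Condorcet loser.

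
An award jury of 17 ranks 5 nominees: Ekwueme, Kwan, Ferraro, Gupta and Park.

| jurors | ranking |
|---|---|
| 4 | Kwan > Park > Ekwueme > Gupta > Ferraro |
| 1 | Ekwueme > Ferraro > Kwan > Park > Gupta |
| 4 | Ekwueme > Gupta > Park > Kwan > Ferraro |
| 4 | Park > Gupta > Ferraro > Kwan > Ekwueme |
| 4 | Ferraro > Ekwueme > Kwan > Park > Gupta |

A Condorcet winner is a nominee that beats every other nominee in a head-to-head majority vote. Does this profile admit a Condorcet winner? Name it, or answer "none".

Ekwueme

Pairwise majorities:
Ekwueme–Kwan: Ekwueme 9–8.
Ekwueme vs Ferraro: Ekwueme wins 9–8.
Ekwueme vs Gupta: 4+1+4+4 = 13 for Ekwueme, 4 for Gupta — Ekwueme by 13–4.
Ekwueme vs Park: 9 to 8, Ekwueme.
Kwan–Ferraro: Ferraro 9–8.
Kwan vs Gupta: Kwan preferred on 4+1+4 = 9 ballots; Kwan wins 9–8.
Kwan vs Park: 9 to 8, Kwan.
Ferraro–Gupta: Gupta 12–5.
Ferraro vs Park: Park wins 12–5.
Gupta vs Park: 4 to 13, Park.
Ekwueme beats each of Kwan, Ferraro, Gupta, Park — Ekwueme is the Condorcet winner.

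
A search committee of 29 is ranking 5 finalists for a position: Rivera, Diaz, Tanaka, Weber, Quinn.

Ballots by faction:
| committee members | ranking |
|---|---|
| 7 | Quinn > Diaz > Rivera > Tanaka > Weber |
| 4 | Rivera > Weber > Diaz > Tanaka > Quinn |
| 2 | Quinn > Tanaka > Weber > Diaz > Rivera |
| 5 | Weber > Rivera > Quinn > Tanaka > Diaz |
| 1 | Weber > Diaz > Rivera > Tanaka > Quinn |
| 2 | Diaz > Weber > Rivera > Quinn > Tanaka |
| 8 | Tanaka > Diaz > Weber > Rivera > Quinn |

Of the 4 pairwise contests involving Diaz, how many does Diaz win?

Diaz against each rival (29 committee members):
Diaz–Rivera: Diaz 20–9.
Diaz vs Tanaka: Diaz is ranked higher on 7+4+1+2 = 14 ballots, Tanaka on 15. Tanaka wins 15–14.
Diaz–Weber: Diaz 17–12.
Diaz vs Quinn: Diaz, 15–14.
Diaz beats Rivera, Weber, Quinn; loses to Tanaka — 3 pairwise wins.

3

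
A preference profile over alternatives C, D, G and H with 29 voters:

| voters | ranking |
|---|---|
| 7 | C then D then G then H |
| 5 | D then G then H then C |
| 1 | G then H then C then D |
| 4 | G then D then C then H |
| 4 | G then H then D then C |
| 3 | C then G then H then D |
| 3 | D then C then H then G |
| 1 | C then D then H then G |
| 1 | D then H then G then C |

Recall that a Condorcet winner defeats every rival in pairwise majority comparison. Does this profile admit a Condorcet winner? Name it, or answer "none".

Head-to-head results (29 voters):
C vs D: D wins 17–12.
C vs G: G, 15–14.
C vs H: C, 18–11.
D vs G: D, 17–12.
D–H: D 21–8.
G vs H: G wins 24–5.
Only D has no losses; D is the Condorcet winner.

D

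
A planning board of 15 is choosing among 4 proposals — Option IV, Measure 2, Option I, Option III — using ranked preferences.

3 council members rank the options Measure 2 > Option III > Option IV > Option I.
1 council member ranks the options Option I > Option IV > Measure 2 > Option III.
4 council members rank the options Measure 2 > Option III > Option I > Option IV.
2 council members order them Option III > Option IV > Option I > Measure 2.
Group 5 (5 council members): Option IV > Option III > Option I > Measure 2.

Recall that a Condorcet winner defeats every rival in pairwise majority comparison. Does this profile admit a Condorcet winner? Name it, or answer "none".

Pairwise majorities:
Option IV vs Measure 2: Option IV is ranked higher on 1+2+5 = 8 ballots, Measure 2 on 7. Option IV wins 8–7.
Option IV vs Option I: Option IV preferred on 3+2+5 = 10 ballots; Option IV wins 10–5.
Option IV vs Option III: 1+5 = 6 for Option IV, 9 for Option III — Option III by 9–6.
Measure 2 vs Option I: Measure 2 is ranked higher on 3+4 = 7 ballots, Option I on 8. Option I wins 8–7.
Measure 2 vs Option III: Measure 2 preferred on 3+1+4 = 8 ballots; Measure 2 wins 8–7.
Option I vs Option III: Option I preferred on 1 ballot; Option III wins 14–1.
No option is unbeaten: Option IV loses to Option III; Measure 2 loses to Option IV; Option I loses to Option IV; Option III loses to Measure 2. In particular Option IV → Measure 2 → Option III → Option IV is a majority cycle — no Condorcet winner exists.

none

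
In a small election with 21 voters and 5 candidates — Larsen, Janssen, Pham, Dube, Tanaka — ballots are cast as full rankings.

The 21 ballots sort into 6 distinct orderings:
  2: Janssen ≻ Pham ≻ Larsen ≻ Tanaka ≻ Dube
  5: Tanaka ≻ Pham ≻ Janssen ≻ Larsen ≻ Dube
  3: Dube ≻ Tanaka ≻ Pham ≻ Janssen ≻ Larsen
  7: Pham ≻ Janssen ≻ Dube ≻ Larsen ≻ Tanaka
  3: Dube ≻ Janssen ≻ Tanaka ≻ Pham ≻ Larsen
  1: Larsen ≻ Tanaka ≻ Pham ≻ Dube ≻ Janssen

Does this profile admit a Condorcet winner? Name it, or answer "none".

none

Head-to-head results (21 voters):
Larsen vs Janssen: 1 for Larsen, 20 for Janssen — Janssen by 20–1.
Larsen vs Pham: Larsen is ranked higher on 1 ballot, Pham on 20. Pham wins 20–1.
Larsen vs Dube: 2+5+1 = 8 for Larsen, 13 for Dube — Dube by 13–8.
Larsen vs Tanaka: 10 to 11, Tanaka.
Janssen vs Pham: Janssen is ranked higher on 2+3 = 5 ballots, Pham on 16. Pham wins 16–5.
Janssen vs Dube: 14 to 7, Janssen.
Janssen vs Tanaka: Janssen is ranked higher on 2+7+3 = 12 ballots, Tanaka on 9. Janssen wins 12–9.
Pham vs Dube: 2+5+7+1 = 15 for Pham, 6 for Dube — Pham by 15–6.
Pham vs Tanaka: Pham preferred on 2+7 = 9 ballots; Tanaka wins 12–9.
Dube vs Tanaka: 3+7+3 = 13 for Dube, 8 for Tanaka — Dube by 13–8.
Each candidate drops at least one matchup (Larsen loses to Janssen; Janssen loses to Pham; Pham loses to Tanaka; Dube loses to Janssen; Tanaka loses to Janssen); the cycle Janssen > Tanaka > Pham > Janssen rules out a Condorcet winner.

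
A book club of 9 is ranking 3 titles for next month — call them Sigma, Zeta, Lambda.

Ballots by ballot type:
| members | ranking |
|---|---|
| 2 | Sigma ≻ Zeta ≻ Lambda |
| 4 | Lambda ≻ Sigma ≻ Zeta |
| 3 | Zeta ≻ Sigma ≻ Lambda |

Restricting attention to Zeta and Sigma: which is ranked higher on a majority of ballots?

Sigma

Ballots ranking Zeta above Sigma: 3.
Ballots ranking Sigma above Zeta: 9 − 3 = 6.
Sigma wins the head-to-head 6–3.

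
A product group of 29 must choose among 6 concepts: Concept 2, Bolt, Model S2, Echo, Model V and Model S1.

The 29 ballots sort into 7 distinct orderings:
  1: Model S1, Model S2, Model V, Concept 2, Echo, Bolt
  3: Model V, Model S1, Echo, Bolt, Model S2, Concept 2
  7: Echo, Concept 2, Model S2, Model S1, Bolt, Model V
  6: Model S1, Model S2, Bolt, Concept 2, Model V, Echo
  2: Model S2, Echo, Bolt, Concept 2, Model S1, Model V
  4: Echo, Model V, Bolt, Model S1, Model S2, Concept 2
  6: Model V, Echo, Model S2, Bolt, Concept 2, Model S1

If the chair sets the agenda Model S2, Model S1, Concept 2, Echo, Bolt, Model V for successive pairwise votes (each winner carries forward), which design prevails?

Round 1: Model S2 vs Model S1 — 15–14, Model S2 advances.
Round 2: Model S2 vs Concept 2 — 22–7, Model S2 advances.
Round 3: Model S2 vs Echo — 9–20, Echo advances.
Round 4: Echo vs Bolt — 23–6, Echo advances.
Round 5: Echo vs Model V — 13–16, Model V advances.
The agenda winner is Model V.

Model V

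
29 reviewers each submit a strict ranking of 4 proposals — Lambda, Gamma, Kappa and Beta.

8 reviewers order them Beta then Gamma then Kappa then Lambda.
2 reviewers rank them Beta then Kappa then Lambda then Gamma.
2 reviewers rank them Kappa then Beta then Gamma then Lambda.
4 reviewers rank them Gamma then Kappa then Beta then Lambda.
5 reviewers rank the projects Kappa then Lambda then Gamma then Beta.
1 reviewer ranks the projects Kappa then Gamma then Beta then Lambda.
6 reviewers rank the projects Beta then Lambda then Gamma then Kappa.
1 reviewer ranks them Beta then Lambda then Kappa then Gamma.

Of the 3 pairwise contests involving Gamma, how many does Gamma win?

Gamma against each rival (29 reviewers):
Gamma vs Lambda: Gamma preferred on 8+2+4+1 = 15 ballots; Gamma wins 15–14.
Gamma vs Kappa: Gamma, 18–11.
Gamma–Beta: Beta 19–10.
Gamma beats Lambda, Kappa; loses to Beta — 2 pairwise wins.

2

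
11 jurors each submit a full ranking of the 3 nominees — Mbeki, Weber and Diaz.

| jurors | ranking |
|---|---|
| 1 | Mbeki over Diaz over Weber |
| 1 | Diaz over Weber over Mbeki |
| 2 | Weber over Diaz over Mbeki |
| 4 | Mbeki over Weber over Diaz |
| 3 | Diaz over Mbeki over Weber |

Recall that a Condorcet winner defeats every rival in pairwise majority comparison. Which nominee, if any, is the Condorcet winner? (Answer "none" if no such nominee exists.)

none

Pairwise majorities:
Mbeki–Weber: Mbeki 8–3.
Mbeki vs Diaz: Mbeki preferred on 1+4 = 5 ballots; Diaz wins 6–5.
Weber vs Diaz: Weber preferred on 2+4 = 6 ballots; Weber wins 6–5.
No nominee is unbeaten: Mbeki loses to Diaz; Weber loses to Mbeki; Diaz loses to Weber. In particular Mbeki beats Weber beats Diaz beats Mbeki is a majority cycle — no Condorcet winner exists.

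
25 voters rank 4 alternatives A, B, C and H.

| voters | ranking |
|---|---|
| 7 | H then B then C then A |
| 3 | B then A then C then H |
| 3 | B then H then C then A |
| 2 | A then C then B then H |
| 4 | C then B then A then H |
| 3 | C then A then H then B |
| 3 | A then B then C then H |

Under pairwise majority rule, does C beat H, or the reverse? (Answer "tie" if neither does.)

C

Ballots ranking C above H: 3 + 2 + 4 + 3 + 3 = 15.
Ballots ranking H above C: 25 − 15 = 10.
C wins the head-to-head 15–10.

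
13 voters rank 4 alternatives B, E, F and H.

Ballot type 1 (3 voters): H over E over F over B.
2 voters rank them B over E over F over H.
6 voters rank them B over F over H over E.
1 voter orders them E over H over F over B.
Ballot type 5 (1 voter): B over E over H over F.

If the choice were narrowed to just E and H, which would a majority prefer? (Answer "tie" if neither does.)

H

Ballots ranking E above H: 2 + 1 + 1 = 4.
Ballots ranking H above E: 13 − 4 = 9.
H wins the head-to-head 9–4.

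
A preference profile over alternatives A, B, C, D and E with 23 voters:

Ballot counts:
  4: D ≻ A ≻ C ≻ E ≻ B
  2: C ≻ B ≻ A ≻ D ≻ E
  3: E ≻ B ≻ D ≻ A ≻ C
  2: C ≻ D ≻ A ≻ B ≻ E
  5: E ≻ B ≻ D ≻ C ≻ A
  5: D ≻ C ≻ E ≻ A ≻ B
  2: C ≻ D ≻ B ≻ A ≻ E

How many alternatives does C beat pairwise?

3

C against each rival (23 voters):
C–A: C 16–7.
C vs B: 15 to 8, C.
C–D: D 17–6.
C vs E: 15 to 8, C.
C beats A, B, E; loses to D — 3 pairwise wins.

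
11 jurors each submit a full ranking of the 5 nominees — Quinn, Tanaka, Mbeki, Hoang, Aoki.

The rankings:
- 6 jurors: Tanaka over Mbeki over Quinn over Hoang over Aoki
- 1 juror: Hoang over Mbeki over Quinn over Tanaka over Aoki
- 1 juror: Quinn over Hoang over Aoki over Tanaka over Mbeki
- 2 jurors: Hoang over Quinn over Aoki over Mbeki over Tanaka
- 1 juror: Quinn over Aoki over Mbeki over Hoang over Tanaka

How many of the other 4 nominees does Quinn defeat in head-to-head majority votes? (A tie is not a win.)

Quinn against each rival (11 jurors):
Quinn vs Tanaka: 1+1+2+1 = 5 for Quinn, 6 for Tanaka — Tanaka by 6–5.
Quinn vs Mbeki: 1+2+1 = 4 for Quinn, 7 for Mbeki — Mbeki by 7–4.
Quinn vs Hoang: Quinn preferred on 6+1+1 = 8 ballots; Quinn wins 8–3.
Quinn vs Aoki: Quinn is ranked higher on 6+1+1+2+1 = 11 ballots, Aoki on 0. Quinn wins 11–0.
Quinn beats Hoang, Aoki; loses to Tanaka, Mbeki — 2 pairwise wins.

2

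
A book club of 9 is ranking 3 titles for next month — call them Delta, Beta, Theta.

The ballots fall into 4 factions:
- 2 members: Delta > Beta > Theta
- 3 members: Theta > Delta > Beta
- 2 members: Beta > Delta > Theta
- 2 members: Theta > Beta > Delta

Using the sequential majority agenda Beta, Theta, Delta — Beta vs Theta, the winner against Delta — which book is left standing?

Round 1: Beta vs Theta — 4–5, Theta advances.
Round 2: Theta vs Delta — 5–4, Theta advances.
The agenda winner is Theta.

Theta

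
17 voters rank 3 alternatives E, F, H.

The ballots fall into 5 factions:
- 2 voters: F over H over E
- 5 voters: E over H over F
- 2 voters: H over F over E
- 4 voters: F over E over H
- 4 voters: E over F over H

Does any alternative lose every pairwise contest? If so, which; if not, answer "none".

H

Head-to-head results (17 voters):
E–F: E 9–8.
E vs H: E, 13–4.
F vs H: F wins 10–7.
Only H has no wins; H is the Condorcet loser.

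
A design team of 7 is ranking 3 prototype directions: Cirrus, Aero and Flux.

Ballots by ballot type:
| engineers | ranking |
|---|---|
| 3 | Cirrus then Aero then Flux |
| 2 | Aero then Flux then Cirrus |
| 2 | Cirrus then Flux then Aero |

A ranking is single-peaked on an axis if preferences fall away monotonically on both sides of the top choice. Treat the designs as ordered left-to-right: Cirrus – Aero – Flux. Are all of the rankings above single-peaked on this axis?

Axis positions: Cirrus=1, Aero=2, Flux=3.
Ballot type 1 (peak Cirrus at position 1): ranking walks positions 1-2-3, expanding outward from the peak — single-peaked.
Ballot type 2 (peak Aero at position 2): ranking walks positions 2-3-1, expanding outward from the peak — single-peaked.
Ballot type 3: ranking walks positions 1-3-2; Flux is ranked above Aero even though Aero lies between Flux and the peak Cirrus on the axis — preferences dip and rise again. Not single-peaked.
Ballot type 3 violates single-peakedness, so the profile is not single-peaked on this axis.

no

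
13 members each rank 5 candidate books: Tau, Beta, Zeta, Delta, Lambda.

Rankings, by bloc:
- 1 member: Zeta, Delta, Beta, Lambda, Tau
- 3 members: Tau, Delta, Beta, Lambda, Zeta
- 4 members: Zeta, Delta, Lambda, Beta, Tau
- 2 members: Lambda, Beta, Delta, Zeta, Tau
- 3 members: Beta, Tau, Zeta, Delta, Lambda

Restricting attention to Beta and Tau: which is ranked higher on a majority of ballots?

Ballots ranking Beta above Tau: 1 + 4 + 2 + 3 = 10.
Ballots ranking Tau above Beta: 13 − 10 = 3.
Beta wins the head-to-head 10–3.

Beta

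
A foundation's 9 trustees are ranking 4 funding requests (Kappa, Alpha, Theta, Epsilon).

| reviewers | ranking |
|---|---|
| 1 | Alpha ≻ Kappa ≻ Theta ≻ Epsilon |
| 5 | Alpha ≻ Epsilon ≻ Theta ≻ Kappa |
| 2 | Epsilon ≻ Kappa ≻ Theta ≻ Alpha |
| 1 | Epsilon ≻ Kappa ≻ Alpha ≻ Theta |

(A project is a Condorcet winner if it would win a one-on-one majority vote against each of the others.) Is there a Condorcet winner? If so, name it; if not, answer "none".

Head-to-head results (9 reviewers):
Kappa vs Alpha: Alpha wins 6–3.
Kappa–Theta: Theta 5–4.
Kappa–Epsilon: Epsilon 8–1.
Alpha vs Theta: Alpha wins 7–2.
Alpha–Epsilon: Alpha 6–3.
Theta–Epsilon: Epsilon 8–1.
Alpha defeats every rival head-to-head and is the Condorcet winner.

Alpha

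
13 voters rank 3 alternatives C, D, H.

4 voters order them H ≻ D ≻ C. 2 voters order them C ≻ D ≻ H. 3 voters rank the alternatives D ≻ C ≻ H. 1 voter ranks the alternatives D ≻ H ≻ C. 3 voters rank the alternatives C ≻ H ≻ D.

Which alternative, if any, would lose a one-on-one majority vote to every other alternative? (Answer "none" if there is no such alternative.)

Pairwise majorities:
C vs D: C preferred on 2+3 = 5 ballots; D wins 8–5.
C–H: C 8–5.
D vs H: H, 7–6.
Each alternative has at least one pairwise win (C beats H; D beats C; H beats D) — no Condorcet loser.

none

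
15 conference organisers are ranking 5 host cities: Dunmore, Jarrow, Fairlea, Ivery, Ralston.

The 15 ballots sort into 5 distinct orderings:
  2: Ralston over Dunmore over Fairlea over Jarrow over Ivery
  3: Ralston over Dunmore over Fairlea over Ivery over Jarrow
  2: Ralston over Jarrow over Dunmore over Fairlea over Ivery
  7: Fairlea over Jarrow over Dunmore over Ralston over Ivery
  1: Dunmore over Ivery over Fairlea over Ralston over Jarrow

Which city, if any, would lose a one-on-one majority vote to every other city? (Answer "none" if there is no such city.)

Ivery

Head-to-head results (15 organisers):
Dunmore vs Jarrow: Jarrow, 9–6.
Dunmore vs Fairlea: Dunmore is ranked higher on 2+3+2+1 = 8 ballots, Fairlea on 7. Dunmore wins 8–7.
Dunmore vs Ivery: Dunmore wins 15–0.
Dunmore vs Ralston: 7+1 = 8 for Dunmore, 7 for Ralston — Dunmore by 8–7.
Jarrow vs Fairlea: Jarrow preferred on 2 ballots; Fairlea wins 13–2.
Jarrow–Ivery: Jarrow 11–4.
Jarrow vs Ralston: 7 to 8, Ralston.
Fairlea vs Ivery: Fairlea wins 14–1.
Fairlea vs Ralston: Fairlea wins 8–7.
Ivery vs Ralston: 1 for Ivery, 14 for Ralston — Ralston by 14–1.
Only Ivery has no wins; Ivery is the Condorcet loser.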